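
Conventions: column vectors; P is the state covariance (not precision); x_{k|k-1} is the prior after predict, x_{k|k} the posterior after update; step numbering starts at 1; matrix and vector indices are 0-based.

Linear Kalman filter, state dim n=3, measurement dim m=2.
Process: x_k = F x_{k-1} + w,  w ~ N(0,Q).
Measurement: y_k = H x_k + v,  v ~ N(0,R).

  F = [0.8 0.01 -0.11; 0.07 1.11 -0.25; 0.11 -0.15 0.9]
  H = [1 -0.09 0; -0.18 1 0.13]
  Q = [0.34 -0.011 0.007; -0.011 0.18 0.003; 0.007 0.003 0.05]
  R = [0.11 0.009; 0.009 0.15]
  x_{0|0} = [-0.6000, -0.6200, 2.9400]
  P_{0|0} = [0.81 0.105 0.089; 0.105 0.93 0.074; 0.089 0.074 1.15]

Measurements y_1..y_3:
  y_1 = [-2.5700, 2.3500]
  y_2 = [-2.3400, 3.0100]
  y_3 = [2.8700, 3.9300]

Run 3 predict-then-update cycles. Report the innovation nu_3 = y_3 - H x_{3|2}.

step 1: x^-=[-0.8096, -1.4652, 2.6730]  P^-=[0.8583 0.1419 0.0154; 0.1419 1.3738 -0.3128; 0.0154 -0.3128 1.0064]  S=[0.9538 -0.1192; -0.1192 1.4355]  K=[0.8948 0.0670; 0.1344 0.9221; 0.0299 -0.1262]  nu=[-1.8923, 3.3220]  x^+=[-2.2803, 1.3435, 2.1972]  P^+=[0.1024 0.0380 -0.0112; 0.0380 0.1656 -0.1483; -0.0112 -0.1483 0.9818]
step 2: x^-=[-2.0525, 0.7824, 1.5251]  P^-=[0.4204 0.0781 -0.0977; 0.0781 0.5346 -0.3946; -0.0977 -0.3946 0.8868]  S=[0.5206 -0.0434; -0.0434 0.5870]  K=[0.7974 0.0416; 0.1252 0.8086; -0.1575 -0.4575]  nu=[-0.2171, 1.6599]  x^+=[-2.1565, 2.0974, 0.7999]  P^+=[0.0912 0.0347 -0.0372; 0.0347 0.1514 -0.1752; -0.0372 -0.1752 0.7573]
step 3: x^-=[-1.7922, 1.9771, 0.1681]  P^-=[0.4150 0.0770 -0.0951; 0.0770 0.5183 -0.3709; -0.0951 -0.3709 0.7067]  S=[0.5154 -0.0421; -0.0421 0.5740]  K=[0.7952 0.0408; 0.1246 0.8040; -0.1580 -0.4680]  nu=[4.8402, 1.6084]  x^+=[2.1223, 3.8734, -1.3495]  P^+=[0.0909 0.0342 -0.0353; 0.0342 0.1477 -0.1526; -0.0353 -0.1526 0.5743]

innov = [4.8402, 1.6084]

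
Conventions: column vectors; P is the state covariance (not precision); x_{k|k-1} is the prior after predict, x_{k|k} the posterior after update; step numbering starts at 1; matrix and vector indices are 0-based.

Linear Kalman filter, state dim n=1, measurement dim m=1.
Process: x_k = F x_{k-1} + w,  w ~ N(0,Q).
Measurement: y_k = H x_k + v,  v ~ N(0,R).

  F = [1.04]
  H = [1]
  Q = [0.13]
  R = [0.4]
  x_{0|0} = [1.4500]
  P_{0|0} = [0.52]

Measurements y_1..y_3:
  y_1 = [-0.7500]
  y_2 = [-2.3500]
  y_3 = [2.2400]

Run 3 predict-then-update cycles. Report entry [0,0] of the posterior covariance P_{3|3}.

step 1: x^-=[1.5080]  P^-=[0.6924]  S=[1.0924]  K=[0.6338]  nu=[-2.2580]  x^+=[0.0768]  P^+=[0.2535]
step 2: x^-=[0.0799]  P^-=[0.4042]  S=[0.8042]  K=[0.5026]  nu=[-2.4299]  x^+=[-1.1415]  P^+=[0.2011]
step 3: x^-=[-1.1871]  P^-=[0.3475]  S=[0.7475]  K=[0.4649]  nu=[3.4271]  x^+=[0.4060]  P^+=[0.1859]

P_post[0,0] = 0.1859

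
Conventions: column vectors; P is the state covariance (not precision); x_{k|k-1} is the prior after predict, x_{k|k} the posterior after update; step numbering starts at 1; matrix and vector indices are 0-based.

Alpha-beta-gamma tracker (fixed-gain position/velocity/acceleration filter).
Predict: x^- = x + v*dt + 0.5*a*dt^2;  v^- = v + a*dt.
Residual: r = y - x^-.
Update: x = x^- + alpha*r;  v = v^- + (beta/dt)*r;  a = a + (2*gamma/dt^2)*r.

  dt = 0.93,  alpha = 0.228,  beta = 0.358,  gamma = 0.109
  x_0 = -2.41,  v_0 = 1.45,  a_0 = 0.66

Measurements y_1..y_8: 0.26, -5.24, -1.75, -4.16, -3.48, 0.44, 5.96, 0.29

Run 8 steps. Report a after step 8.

step 1: x_pred=-0.7761  r=1.0361  x^+=-0.5399  v^+=2.4626  a^+=0.9211
step 2: x_pred=2.1487  r=-7.3887  x^+=0.4641  v^+=0.4750  a^+=-0.9412
step 3: x_pred=0.4989  r=-2.2489  x^+=-0.0139  v^+=-1.2660  a^+=-1.5080
step 4: x_pred=-1.8434  r=-2.3166  x^+=-2.3716  v^+=-3.5602  a^+=-2.0919
step 5: x_pred=-6.5872  r=3.1072  x^+=-5.8788  v^+=-4.3096  a^+=-1.3088
step 6: x_pred=-10.4527  r=10.8927  x^+=-7.9692  v^+=-1.3337  a^+=1.4368
step 7: x_pred=-8.5881  r=14.5481  x^+=-5.2712  v^+=5.6028  a^+=5.1037
step 8: x_pred=2.1465  r=-1.8565  x^+=1.7232  v^+=9.6345  a^+=4.6357

a_post = 4.6357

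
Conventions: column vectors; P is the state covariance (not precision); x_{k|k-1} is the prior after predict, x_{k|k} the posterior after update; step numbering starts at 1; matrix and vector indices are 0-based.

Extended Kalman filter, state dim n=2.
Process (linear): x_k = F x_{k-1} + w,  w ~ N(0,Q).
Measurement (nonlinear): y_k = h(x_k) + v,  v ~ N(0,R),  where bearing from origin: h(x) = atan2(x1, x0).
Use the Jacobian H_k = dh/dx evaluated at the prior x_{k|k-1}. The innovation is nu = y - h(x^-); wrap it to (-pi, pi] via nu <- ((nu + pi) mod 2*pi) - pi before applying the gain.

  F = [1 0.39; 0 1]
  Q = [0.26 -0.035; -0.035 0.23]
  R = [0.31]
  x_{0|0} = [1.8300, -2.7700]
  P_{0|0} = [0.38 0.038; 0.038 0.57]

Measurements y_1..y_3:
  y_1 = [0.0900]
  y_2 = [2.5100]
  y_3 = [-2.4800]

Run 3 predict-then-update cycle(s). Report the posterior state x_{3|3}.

step 1: x^-=[0.7497, -2.7700]  P^-=[0.7563 0.2253; 0.2253 0.8000]  H_jac=[0.3364 0.0910]  S=[0.4160]  K=[0.6609; 0.3572]  nu=[1.3965]  x^+=[1.6726, -2.2711]  P^+=[0.5747 0.1271; 0.1271 0.7469]
step 2: x^-=[0.7868, -2.2711]  P^-=[1.0474 0.3834; 0.3834 0.9769]  H_jac=[0.3931 0.1362]  S=[0.5310]  K=[0.8737; 0.5344]  nu=[-2.5359]  x^+=[-1.4287, -3.6262]  P^+=[0.6420 0.1355; 0.1355 0.8253]
step 3: x^-=[-2.8430, -3.6262]  P^-=[1.1332 0.4223; 0.4223 1.0553]  H_jac=[0.1708 -0.1339]  S=[0.3427]  K=[0.3998; -0.2019]  nu=[-0.2443]  x^+=[-2.9406, -3.5769]  P^+=[1.0784 0.4500; 0.4500 1.0413]

x_post = [-2.9406, -3.5769]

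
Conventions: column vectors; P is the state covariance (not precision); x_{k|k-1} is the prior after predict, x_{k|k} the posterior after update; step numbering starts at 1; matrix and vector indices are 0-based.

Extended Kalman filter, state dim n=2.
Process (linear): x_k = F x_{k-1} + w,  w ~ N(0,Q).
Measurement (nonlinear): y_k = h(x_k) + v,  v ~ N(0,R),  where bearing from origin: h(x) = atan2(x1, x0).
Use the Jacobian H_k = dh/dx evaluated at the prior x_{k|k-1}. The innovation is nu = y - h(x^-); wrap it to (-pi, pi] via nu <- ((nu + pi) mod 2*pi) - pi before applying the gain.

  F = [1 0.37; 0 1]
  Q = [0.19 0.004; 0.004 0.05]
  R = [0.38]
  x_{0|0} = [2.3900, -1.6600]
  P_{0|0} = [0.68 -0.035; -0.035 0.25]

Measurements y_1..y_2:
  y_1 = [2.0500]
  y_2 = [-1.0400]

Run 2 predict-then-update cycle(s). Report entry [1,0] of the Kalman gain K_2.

K[1,0] = 0.2591

step 1: x^-=[1.7758, -1.6600]  P^-=[0.8783 0.0615; 0.0615 0.3000]  H_jac=[0.2809 0.3005]  S=[0.4868]  K=[0.5448; 0.2207]  nu=[2.8017]  x^+=[3.3023, -1.0417]  P^+=[0.7338 0.0030; 0.0030 0.2763]
step 2: x^-=[2.9169, -1.0417]  P^-=[0.9638 0.1092; 0.1092 0.3263]  H_jac=[0.1086 0.3041]  S=[0.4287]  K=[0.3215; 0.2591]  nu=[-0.6970]  x^+=[2.6927, -1.2222]  P^+=[0.9195 0.0735; 0.0735 0.2975]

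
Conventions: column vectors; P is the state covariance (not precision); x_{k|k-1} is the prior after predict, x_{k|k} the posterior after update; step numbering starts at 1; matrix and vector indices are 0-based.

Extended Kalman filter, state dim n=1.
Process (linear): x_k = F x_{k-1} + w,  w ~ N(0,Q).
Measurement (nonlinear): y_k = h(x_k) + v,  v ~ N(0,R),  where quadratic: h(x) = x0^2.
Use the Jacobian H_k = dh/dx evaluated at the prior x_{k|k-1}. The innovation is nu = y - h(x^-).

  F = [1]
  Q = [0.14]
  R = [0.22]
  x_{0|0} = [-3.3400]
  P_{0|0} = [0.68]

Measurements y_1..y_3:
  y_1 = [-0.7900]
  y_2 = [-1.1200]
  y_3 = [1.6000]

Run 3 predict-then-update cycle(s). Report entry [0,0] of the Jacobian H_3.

H_jac[0,0] = -1.1523

step 1: x^-=[-3.3400]  P^-=[0.8200]  H_jac=[-6.6800]  S=[36.8104]  K=[-0.1488]  nu=[-11.9456]  x^+=[-1.5624]  P^+=[0.0049]
step 2: x^-=[-1.5624]  P^-=[0.1449]  H_jac=[-3.1248]  S=[1.6349]  K=[-0.2770]  nu=[-3.5612]  x^+=[-0.5761]  P^+=[0.0195]
step 3: x^-=[-0.5761]  P^-=[0.1595]  H_jac=[-1.1523]  S=[0.4318]  K=[-0.4257]  nu=[1.2681]  x^+=[-1.1159]  P^+=[0.0813]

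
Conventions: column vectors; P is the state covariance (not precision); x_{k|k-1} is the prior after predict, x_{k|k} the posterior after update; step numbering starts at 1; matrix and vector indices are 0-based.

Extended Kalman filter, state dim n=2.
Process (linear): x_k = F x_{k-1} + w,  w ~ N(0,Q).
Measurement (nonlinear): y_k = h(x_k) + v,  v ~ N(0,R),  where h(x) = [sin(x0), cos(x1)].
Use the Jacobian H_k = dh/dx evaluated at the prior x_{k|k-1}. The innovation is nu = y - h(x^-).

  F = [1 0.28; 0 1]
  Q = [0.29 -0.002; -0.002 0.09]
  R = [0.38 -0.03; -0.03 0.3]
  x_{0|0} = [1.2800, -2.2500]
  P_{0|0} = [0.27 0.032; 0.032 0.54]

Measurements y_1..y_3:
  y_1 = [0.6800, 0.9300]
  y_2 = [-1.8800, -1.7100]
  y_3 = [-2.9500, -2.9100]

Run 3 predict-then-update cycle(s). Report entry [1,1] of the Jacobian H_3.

step 1: x^-=[0.6500, -2.2500]  P^-=[0.6203 0.1812; 0.1812 0.6300]  H_jac=[0.7961 0.0000; 0.0000 0.7781]  S=[0.7731 0.0822; 0.0822 0.6814]  K=[0.6247 0.1315; 0.1115 0.7059]  nu=[0.0748, 1.5582]  x^+=[0.9017, -1.1417]  P^+=[0.2932 0.0266; 0.0266 0.2679]
step 2: x^-=[0.5820, -1.1417]  P^-=[0.6192 0.0996; 0.0996 0.3579]  H_jac=[0.8354 0.0000; 0.0000 0.9093]  S=[0.8121 0.0457; 0.0457 0.5959]  K=[0.6311 0.1036; 0.0721 0.5406]  nu=[-2.4297, -2.1260]  x^+=[-1.1717, -2.4661]  P^+=[0.2833 0.0134; 0.0134 0.1760]
step 3: x^-=[-1.8622, -2.4661]  P^-=[0.5946 0.0606; 0.0606 0.2660]  H_jac=[-0.2873 0.0000; 0.0000 0.6253]  S=[0.4291 -0.0409; -0.0409 0.4040]  K=[-0.3930 0.0541; -0.0014 0.4115]  nu=[-1.9922, -2.1296]  x^+=[-1.1944, -3.3397]  P^+=[0.5254 0.0448; 0.0448 0.1975]

H_jac[1,1] = 0.6253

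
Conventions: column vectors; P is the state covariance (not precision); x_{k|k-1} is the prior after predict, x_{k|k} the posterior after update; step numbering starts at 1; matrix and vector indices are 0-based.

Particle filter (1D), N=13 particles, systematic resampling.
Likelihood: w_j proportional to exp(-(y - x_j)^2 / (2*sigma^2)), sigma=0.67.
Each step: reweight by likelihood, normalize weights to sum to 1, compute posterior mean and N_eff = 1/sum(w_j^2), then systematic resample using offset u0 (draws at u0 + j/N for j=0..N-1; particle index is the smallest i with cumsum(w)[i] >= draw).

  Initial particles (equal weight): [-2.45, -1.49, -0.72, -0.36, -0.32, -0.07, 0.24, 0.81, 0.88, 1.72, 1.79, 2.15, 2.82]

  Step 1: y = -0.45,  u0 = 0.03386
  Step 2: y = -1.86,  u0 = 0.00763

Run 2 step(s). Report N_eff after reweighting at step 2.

step 1: w=[0.0023, 0.0604, 0.1857, 0.1996, 0.1976, 0.1715, 0.1185, 0.0344, 0.0281, 0.0011, 0.0008, 0.0001, 0.0000]  mean=-0.2921  Neff=6.1556  idx=[1, 2, 2, 3, 3, 3, 4, 4, 5, 5, 5, 6, 7]
step 2: w=[0.4748, 0.1300, 0.1300, 0.0451, 0.0451, 0.0451, 0.0394, 0.0394, 0.0156, 0.0156, 0.0156, 0.0041, 0.0002]  mean=-0.9707  Neff=3.7150  idx=[0, 0, 0, 0, 0, 0, 0, 1, 2, 2, 3, 5, 7]

N_eff = 3.7150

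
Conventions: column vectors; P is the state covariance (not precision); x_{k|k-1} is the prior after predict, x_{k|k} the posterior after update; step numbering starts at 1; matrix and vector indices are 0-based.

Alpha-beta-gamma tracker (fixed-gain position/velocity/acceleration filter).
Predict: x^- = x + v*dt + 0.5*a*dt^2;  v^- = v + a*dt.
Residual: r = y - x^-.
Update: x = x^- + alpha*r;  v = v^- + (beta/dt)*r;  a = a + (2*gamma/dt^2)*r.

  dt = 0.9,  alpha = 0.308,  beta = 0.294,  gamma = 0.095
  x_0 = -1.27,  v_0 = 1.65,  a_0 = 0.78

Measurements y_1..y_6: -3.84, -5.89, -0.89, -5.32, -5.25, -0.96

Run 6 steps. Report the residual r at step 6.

step 1: x_pred=0.5309  r=-4.3709  x^+=-0.8153  v^+=0.9242  a^+=-0.2453
step 2: x_pred=-0.0829  r=-5.8071  x^+=-1.8715  v^+=-1.1936  a^+=-1.6074
step 3: x_pred=-3.5967  r=2.7067  x^+=-2.7630  v^+=-1.7560  a^+=-0.9725
step 4: x_pred=-4.7374  r=-0.5826  x^+=-4.9168  v^+=-2.8216  a^+=-1.1092
step 5: x_pred=-7.9055  r=2.6555  x^+=-7.0876  v^+=-2.9525  a^+=-0.4863
step 6: x_pred=-9.9418  r=8.9818  x^+=-7.1754  v^+=-0.4561  a^+=1.6205

resid = 8.9818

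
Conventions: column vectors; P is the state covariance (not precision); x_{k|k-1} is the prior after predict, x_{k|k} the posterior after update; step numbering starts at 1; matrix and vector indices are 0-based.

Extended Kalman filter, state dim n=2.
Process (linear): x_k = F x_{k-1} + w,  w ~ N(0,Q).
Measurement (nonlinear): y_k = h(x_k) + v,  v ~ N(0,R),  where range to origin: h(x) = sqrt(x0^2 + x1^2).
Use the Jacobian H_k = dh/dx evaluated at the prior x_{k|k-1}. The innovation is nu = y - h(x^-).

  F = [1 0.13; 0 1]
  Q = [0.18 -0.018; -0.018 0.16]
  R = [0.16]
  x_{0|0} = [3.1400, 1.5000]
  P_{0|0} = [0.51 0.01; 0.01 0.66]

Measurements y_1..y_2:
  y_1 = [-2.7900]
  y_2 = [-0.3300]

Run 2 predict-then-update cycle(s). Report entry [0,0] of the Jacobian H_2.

H_jac[0,0] = -0.7464

step 1: x^-=[3.3350, 1.5000]  P^-=[0.7038 0.0778; 0.0778 0.8200]  H_jac=[0.9120 0.4102]  S=[0.9415]  K=[0.7156; 0.4326]  nu=[-6.4468]  x^+=[-1.2782, -1.2890]  P^+=[0.2216 -0.2137; -0.2137 0.6438]
step 2: x^-=[-1.4458, -1.2890]  P^-=[0.3570 -0.1480; -0.1480 0.8038]  H_jac=[-0.7464 -0.6655]  S=[0.5678]  K=[-0.2958; -0.7475]  nu=[-2.2669]  x^+=[-0.7752, 0.4055]  P^+=[0.3073 -0.2735; -0.2735 0.4865]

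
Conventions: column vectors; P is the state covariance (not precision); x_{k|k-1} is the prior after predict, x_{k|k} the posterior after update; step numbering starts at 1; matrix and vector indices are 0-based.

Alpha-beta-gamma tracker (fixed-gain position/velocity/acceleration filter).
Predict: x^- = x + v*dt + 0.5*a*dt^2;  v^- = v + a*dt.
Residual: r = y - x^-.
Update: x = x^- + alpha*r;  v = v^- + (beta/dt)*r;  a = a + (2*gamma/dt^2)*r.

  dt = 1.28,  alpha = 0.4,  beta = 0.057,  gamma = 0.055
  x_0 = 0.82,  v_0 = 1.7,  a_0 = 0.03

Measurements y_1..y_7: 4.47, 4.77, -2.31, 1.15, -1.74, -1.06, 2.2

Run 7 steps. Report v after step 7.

v_post = -3.8895

step 1: x_pred=3.0206  r=1.4494  x^+=3.6003  v^+=1.8029  a^+=0.1273
step 2: x_pred=6.0124  r=-1.2424  x^+=5.5154  v^+=1.9106  a^+=0.0439
step 3: x_pred=7.9969  r=-10.3069  x^+=3.8742  v^+=1.5078  a^+=-0.6481
step 4: x_pred=5.2732  r=-4.1232  x^+=3.6239  v^+=0.4946  a^+=-0.9249
step 5: x_pred=3.4993  r=-5.2393  x^+=1.4036  v^+=-0.9226  a^+=-1.2767
step 6: x_pred=-0.8232  r=-0.2368  x^+=-0.9179  v^+=-2.5673  a^+=-1.2926
step 7: x_pred=-5.2630  r=7.4630  x^+=-2.2778  v^+=-3.8895  a^+=-0.7915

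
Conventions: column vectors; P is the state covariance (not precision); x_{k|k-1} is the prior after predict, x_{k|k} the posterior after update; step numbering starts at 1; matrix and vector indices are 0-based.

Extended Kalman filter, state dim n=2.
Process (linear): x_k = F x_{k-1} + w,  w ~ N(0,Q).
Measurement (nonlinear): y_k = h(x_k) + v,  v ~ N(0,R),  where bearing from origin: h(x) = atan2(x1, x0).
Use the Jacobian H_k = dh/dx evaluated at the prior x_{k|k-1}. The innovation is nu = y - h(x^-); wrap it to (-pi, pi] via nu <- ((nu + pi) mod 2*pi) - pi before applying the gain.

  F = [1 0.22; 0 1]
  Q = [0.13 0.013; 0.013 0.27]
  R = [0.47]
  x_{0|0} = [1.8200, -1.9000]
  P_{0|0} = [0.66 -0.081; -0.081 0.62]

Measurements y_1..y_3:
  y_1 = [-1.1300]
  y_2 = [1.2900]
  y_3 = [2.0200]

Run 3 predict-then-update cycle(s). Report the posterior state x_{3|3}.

x_post = [2.8390, 0.7912]

step 1: x^-=[1.4020, -1.9000]  P^-=[0.7844 0.0684; 0.0684 0.8900]  H_jac=[0.3408 0.2515]  S=[0.6291]  K=[0.4522; 0.3928]  nu=[-0.1949]  x^+=[1.3139, -1.9766]  P^+=[0.6557 -0.0433; -0.0433 0.7929]
step 2: x^-=[0.8790, -1.9766]  P^-=[0.8050 0.1441; 0.1441 1.0629]  H_jac=[0.4224 0.1878]  S=[0.6740]  K=[0.5447; 0.3865]  nu=[2.4423]  x^+=[2.2093, -1.0325]  P^+=[0.6051 0.0022; 0.0022 0.9622]
step 3: x^-=[1.9821, -1.0325]  P^-=[0.7826 0.2269; 0.2269 1.2322]  H_jac=[0.2067 0.3968]  S=[0.7347]  K=[0.3427; 0.7294]  nu=[2.5002]  x^+=[2.8390, 0.7912]  P^+=[0.6963 0.0432; 0.0432 0.8414]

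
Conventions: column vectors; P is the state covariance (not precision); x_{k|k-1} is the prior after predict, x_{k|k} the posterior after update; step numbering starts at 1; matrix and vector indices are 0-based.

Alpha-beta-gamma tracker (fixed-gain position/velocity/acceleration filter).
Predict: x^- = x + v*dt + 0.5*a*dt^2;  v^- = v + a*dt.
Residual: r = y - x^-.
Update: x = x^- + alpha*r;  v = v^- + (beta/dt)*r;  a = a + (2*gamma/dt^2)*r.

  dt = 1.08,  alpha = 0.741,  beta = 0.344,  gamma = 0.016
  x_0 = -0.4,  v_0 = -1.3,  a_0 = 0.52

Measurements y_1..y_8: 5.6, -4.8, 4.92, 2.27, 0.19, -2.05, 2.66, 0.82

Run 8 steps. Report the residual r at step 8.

step 1: x_pred=-1.5007  r=7.1007  x^+=3.7609  v^+=1.5233  a^+=0.7148
step 2: x_pred=5.8230  r=-10.6230  x^+=-2.0487  v^+=-1.0883  a^+=0.4234
step 3: x_pred=-2.9771  r=7.8971  x^+=2.8746  v^+=1.8843  a^+=0.6400
step 4: x_pred=5.2830  r=-3.0130  x^+=3.0504  v^+=1.6159  a^+=0.5574
step 5: x_pred=5.1205  r=-4.9305  x^+=1.4670  v^+=0.6473  a^+=0.4221
step 6: x_pred=2.4123  r=-4.4623  x^+=-0.8943  v^+=-0.3181  a^+=0.2997
step 7: x_pred=-1.0631  r=3.7231  x^+=1.6957  v^+=1.1914  a^+=0.4018
step 8: x_pred=3.2168  r=-2.3968  x^+=1.4408  v^+=0.8619  a^+=0.3361

resid = -2.3968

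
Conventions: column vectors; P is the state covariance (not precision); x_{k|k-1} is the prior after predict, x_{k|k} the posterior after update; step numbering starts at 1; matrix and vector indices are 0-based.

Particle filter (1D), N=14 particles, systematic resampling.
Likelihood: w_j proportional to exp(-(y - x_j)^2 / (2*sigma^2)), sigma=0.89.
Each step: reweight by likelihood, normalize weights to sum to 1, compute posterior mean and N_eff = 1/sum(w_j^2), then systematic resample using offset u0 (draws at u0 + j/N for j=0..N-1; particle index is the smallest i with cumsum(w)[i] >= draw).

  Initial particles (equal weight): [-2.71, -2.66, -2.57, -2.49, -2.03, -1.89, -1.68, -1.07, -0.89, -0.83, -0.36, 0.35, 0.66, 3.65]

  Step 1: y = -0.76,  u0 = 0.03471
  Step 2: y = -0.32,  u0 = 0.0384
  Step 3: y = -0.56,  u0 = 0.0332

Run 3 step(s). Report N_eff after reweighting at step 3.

step 1: w=[0.0141, 0.0159, 0.0196, 0.0235, 0.0561, 0.0694, 0.0911, 0.1462, 0.1537, 0.1549, 0.1405, 0.0714, 0.0435, 0.0000]  mean=-1.0064  Neff=8.8194  idx=[2, 4, 5, 6, 7, 7, 8, 8, 9, 9, 10, 10, 11, 12]
step 2: w=[0.0047, 0.0181, 0.0241, 0.0356, 0.0802, 0.0802, 0.0931, 0.0931, 0.0970, 0.0970, 0.1142, 0.1142, 0.0861, 0.0624]  mean=-0.6634  Neff=11.2839  idx=[2, 4, 5, 6, 6, 7, 8, 9, 9, 10, 11, 11, 12, 13]
step 3: w=[0.0282, 0.0732, 0.0732, 0.0805, 0.0805, 0.0805, 0.0823, 0.0823, 0.0823, 0.0841, 0.0841, 0.0841, 0.0511, 0.0337]  mean=-0.6805  Neff=13.1200  idx=[1, 2, 3, 3, 4, 5, 6, 7, 8, 9, 10, 10, 11, 12]

N_eff = 13.1200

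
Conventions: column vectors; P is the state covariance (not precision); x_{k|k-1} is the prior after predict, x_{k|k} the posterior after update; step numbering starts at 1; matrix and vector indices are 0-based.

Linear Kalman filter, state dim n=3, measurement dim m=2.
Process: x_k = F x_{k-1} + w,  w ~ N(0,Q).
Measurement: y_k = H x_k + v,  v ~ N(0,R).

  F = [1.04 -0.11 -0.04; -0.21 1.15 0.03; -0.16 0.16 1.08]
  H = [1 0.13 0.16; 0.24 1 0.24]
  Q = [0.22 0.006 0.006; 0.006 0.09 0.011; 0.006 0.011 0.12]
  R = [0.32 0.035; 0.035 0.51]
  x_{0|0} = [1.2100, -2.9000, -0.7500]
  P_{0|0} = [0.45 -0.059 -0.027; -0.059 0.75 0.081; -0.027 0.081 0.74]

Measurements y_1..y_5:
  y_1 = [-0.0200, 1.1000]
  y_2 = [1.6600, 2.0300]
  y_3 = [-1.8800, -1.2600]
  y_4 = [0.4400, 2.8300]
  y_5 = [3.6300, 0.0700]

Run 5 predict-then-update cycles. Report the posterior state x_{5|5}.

step 1: x^-=[1.6074, -3.6116, -1.4676]  P^-=[0.7334 -0.2650 -0.1655; -0.2650 1.1368 0.3082; -0.1655 0.3082 1.0542]  S=[0.9906 0.1388; 0.1388 1.7514]  K=[0.6969 -0.1287; -0.1622 0.6678; 0.0019 0.2976]  nu=[-0.9231, 4.6780]  x^+=[0.3618, -0.3377, -0.0772]  P^+=[0.2482 -0.0700 -0.1285; -0.0700 0.3597 -0.0331; -0.1285 -0.0331 0.8989]
step 2: x^-=[0.4165, -0.4666, -0.1953]  P^-=[0.5206 -0.1836 -0.2344; -0.1836 0.6105 0.1184; -0.2344 0.1184 1.2207]  S=[0.7644 0.0543; 0.0543 1.1626]  K=[0.6099 -0.1273; -0.1484 0.5186; -0.0528 0.3079]  nu=[1.3354, 2.4435]  x^+=[0.9199, 0.6026, 0.4865]  P^+=[0.2259 -0.0559 -0.1747; -0.0559 0.2894 -0.0693; -0.1747 -0.0693 1.1101]
step 3: x^-=[0.8710, 0.5144, 0.4747]  P^-=[0.4963 -0.1529 -0.2836; -0.1529 0.5080 0.0740; -0.2836 0.0740 1.4673]  S=[0.7351 0.0541; 0.0541 1.0606]  K=[0.5958 -0.1264; -0.1364 0.4681; -0.0785 0.3416]  nu=[-2.8938, -2.0974]  x^+=[-0.5880, -0.0726, -0.0147]  P^+=[0.2266 -0.0464 -0.2150; -0.0464 0.2688 -0.0990; -0.2150 -0.0990 1.3418]
step 4: x^-=[-0.6029, 0.0396, 0.0666]  P^-=[0.4982 -0.1393 -0.3334; -0.1393 0.4750 0.0481; -0.3334 0.0481 1.7403]  S=[0.7298 0.0559; 0.0559 1.0318]  K=[0.5945 -0.1289; -0.1299 0.4462; -0.0958 0.3790]  nu=[1.0271, 2.9191]  x^+=[-0.3685, 1.2088, 1.0747]  P^+=[0.2316 -0.0394 -0.2547; -0.0394 0.2638 -0.1304; -0.2547 -0.1304 1.5894]
step 5: x^-=[-0.5592, 1.4997, 1.4130]  P^-=[0.5053 -0.1315 -0.3845; -0.1315 0.4637 0.0238; -0.3845 0.0238 2.0316]  S=[0.7289 0.0565; 0.0565 1.0238]  K=[0.5957 -0.1330; -0.1262 0.4346; -0.1095 0.4154]  nu=[3.7681, -1.6346]  x^+=[1.9028, 0.3139, 0.3213]  P^+=[0.2375 -0.0331 -0.2952; -0.0331 0.2649 -0.1654; -0.2952 -0.1654 1.8513]

x_post = [1.9028, 0.3139, 0.3213]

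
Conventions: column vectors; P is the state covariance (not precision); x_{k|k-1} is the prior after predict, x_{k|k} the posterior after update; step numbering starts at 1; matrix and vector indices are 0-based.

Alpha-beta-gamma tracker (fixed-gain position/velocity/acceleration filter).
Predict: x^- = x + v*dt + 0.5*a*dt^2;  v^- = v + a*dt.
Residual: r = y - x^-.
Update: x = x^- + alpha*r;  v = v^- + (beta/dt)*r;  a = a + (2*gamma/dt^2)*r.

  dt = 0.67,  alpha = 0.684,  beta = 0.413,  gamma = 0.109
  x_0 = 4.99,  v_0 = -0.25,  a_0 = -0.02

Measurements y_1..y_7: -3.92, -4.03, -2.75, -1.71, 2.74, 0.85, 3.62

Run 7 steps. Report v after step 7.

step 1: x_pred=4.8180  r=-8.7380  x^+=-1.1588  v^+=-5.6497  a^+=-4.2635
step 2: x_pred=-5.9010  r=1.8710  x^+=-4.6212  v^+=-7.3529  a^+=-3.3548
step 3: x_pred=-10.3006  r=7.5506  x^+=-5.1360  v^+=-4.9463  a^+=0.3120
step 4: x_pred=-8.3800  r=6.6700  x^+=-3.8177  v^+=-0.6257  a^+=3.5511
step 5: x_pred=-3.4399  r=6.1799  x^+=0.7872  v^+=5.5629  a^+=6.5523
step 6: x_pred=5.9850  r=-5.1350  x^+=2.4727  v^+=6.7877  a^+=4.0586
step 7: x_pred=7.9313  r=-4.3113  x^+=4.9824  v^+=6.8493  a^+=1.9649

v_post = 6.8493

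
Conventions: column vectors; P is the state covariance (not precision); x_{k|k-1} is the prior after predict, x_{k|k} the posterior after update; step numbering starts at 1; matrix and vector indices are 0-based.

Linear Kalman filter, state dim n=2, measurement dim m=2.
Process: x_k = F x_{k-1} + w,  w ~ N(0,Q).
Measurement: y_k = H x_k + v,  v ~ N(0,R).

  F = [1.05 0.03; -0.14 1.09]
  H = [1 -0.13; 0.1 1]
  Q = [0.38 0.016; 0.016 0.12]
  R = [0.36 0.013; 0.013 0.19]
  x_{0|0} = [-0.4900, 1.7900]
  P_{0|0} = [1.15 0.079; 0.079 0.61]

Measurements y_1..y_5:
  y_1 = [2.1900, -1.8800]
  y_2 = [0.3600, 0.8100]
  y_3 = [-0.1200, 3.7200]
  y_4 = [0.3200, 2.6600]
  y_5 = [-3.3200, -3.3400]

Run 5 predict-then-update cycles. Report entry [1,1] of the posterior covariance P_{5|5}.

step 1: x^-=[-0.4608, 2.0197]  P^-=[1.6534 -0.0430; -0.0430 0.8432]  S=[2.0388 0.0263; 0.0263 1.0411]  K=[0.8124 0.0970; -0.0853 0.8079]  nu=[2.9134, -3.8536]  x^+=[1.5324, -1.3421]  P^+=[0.2937 -0.0004; -0.0004 0.1524]
step 2: x^-=[1.5687, -1.6774]  P^-=[0.7039 -0.0226; -0.0226 0.3070]  S=[1.0750 0.0212; 0.0212 0.4995]  K=[0.6562 0.0678; -0.0702 0.6130]  nu=[-1.4268, 2.3305]  x^+=[0.7906, -0.1485]  P^+=[0.2368 -0.0023; -0.0023 0.1158]
step 3: x^-=[0.8256, -0.2726]  P^-=[0.6411 -0.0176; -0.0176 0.2629]  S=[1.0101 0.0256; 0.0256 0.4558]  K=[0.6352 0.0664; -0.0659 0.5766]  nu=[-0.9811, 3.9100]  x^+=[0.4621, 2.0467]  P^+=[0.2293 -0.0021; -0.0021 0.1089]
step 4: x^-=[0.5466, 2.1662]  P^-=[0.6328 -0.0165; -0.0165 0.2545]  S=[1.0013 0.0269; 0.0269 0.4475]  K=[0.6323 0.0665; -0.0648 0.5689]  nu=[0.0550, 0.4392]  x^+=[0.6106, 2.4125]  P^+=[0.2282 -0.0020; -0.0020 0.1074]
step 5: x^-=[0.7135, 2.5441]  P^-=[0.6316 -0.0163; -0.0163 0.2527]  S=[1.0001 0.0272; 0.0272 0.4458]  K=[0.6318 0.0666; -0.0646 0.5672]  nu=[-3.7028, -5.9554]  x^+=[-2.0224, -0.5948]  P^+=[0.2281 -0.0019; -0.0019 0.1071]

P_post[1,1] = 0.1071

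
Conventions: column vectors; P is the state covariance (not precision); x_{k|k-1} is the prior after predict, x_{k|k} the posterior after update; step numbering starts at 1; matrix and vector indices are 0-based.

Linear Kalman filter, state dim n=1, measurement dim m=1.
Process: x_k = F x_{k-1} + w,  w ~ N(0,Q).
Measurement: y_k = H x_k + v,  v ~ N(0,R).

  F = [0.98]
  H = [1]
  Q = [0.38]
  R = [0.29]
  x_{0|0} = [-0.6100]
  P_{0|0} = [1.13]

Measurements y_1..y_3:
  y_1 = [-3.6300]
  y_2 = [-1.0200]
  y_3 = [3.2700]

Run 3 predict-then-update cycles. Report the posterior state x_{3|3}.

x_post = [1.6111]

step 1: x^-=[-0.5978]  P^-=[1.4653]  S=[1.7553]  K=[0.8348]  nu=[-3.0322]  x^+=[-3.1290]  P^+=[0.2421]
step 2: x^-=[-3.0664]  P^-=[0.6125]  S=[0.9025]  K=[0.6787]  nu=[2.0464]  x^+=[-1.6776]  P^+=[0.1968]
step 3: x^-=[-1.6440]  P^-=[0.5690]  S=[0.8590]  K=[0.6624]  nu=[4.9140]  x^+=[1.6111]  P^+=[0.1921]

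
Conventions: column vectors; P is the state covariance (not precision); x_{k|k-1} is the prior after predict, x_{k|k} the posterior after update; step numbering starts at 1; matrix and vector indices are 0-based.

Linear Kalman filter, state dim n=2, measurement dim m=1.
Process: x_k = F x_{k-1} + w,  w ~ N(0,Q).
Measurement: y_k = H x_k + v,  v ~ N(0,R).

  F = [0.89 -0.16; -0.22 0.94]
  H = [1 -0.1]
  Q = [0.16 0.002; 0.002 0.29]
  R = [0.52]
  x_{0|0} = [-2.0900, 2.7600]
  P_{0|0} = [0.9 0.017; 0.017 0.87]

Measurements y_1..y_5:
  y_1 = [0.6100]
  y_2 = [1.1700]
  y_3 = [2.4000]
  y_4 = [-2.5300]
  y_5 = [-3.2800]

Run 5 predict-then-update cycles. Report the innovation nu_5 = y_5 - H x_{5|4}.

innov = [-2.4128]

step 1: x^-=[-2.3017, 3.0542]  P^-=[0.8903 -0.2902; -0.2902 1.0953]  S=[1.4793]  K=[0.6215; -0.2702]  nu=[3.2171]  x^+=[-0.3024, 2.1848]  P^+=[0.3190 -0.0418; -0.0418 0.9872]
step 2: x^-=[-0.6187, 2.1202]  P^-=[0.4498 -0.2454; -0.2454 1.1950]  S=[1.0309]  K=[0.4602; -0.3540]  nu=[2.0007]  x^+=[0.3020, 1.4121]  P^+=[0.2315 -0.0775; -0.0775 1.0659]
step 3: x^-=[0.0428, 1.2609]  P^-=[0.3928 -0.2712; -0.2712 1.2751]  S=[0.9797]  K=[0.4286; -0.4069]  nu=[2.4832]  x^+=[1.1071, 0.2504]  P^+=[0.2128 -0.1003; -0.1003 1.1128]
step 4: x^-=[0.9452, -0.0082]  P^-=[0.3856 -0.2945; -0.2945 1.3251]  S=[0.9778]  K=[0.4245; -0.4367]  nu=[-3.4760]  x^+=[-0.5304, 1.5098]  P^+=[0.2094 -0.1132; -0.1132 1.1386]
step 5: x^-=[-0.7136, 1.5359]  P^-=[0.3873 -0.3090; -0.3090 1.3530]  S=[0.9826]  K=[0.4256; -0.4521]  nu=[-2.4128]  x^+=[-1.7405, 2.6268]  P^+=[0.2093 -0.1199; -0.1199 1.1522]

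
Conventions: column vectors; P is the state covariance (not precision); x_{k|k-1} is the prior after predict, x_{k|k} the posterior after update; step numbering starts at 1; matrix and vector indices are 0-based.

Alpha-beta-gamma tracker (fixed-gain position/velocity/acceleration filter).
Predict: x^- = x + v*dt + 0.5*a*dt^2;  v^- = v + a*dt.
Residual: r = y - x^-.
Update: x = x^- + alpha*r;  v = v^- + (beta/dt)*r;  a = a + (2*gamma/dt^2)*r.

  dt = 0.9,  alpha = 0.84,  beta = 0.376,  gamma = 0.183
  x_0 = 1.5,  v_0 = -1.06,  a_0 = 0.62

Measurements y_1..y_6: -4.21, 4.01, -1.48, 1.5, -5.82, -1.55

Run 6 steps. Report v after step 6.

v_post = -1.6507

step 1: x_pred=0.7971  r=-5.0071  x^+=-3.4089  v^+=-2.5939  a^+=-1.6425
step 2: x_pred=-6.4085  r=10.4185  x^+=2.3430  v^+=0.2806  a^+=3.0652
step 3: x_pred=3.8369  r=-5.3169  x^+=-0.6293  v^+=0.8179  a^+=0.6627
step 4: x_pred=0.3752  r=1.1248  x^+=1.3200  v^+=1.8843  a^+=1.1709
step 5: x_pred=3.4901  r=-9.3101  x^+=-4.3304  v^+=-0.9515  a^+=-3.0358
step 6: x_pred=-6.4162  r=4.8662  x^+=-2.3286  v^+=-1.6507  a^+=-0.8370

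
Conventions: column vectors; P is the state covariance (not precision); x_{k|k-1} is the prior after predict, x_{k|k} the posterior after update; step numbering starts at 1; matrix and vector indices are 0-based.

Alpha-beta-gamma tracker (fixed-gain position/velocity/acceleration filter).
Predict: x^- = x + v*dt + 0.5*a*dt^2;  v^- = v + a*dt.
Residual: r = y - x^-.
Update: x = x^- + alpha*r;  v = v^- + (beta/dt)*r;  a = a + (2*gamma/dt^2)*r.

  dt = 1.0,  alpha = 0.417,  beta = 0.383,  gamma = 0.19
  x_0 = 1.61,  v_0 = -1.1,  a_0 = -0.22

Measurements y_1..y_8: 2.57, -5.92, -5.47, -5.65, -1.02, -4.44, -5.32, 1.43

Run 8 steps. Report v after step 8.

v_post = 7.1742

step 1: x_pred=0.4000  r=2.1700  x^+=1.3049  v^+=-0.4889  a^+=0.6046
step 2: x_pred=1.1183  r=-7.0383  x^+=-1.8167  v^+=-2.5800  a^+=-2.0700
step 3: x_pred=-5.4316  r=-0.0384  x^+=-5.4476  v^+=-4.6646  a^+=-2.0845
step 4: x_pred=-11.1545  r=5.5045  x^+=-8.8591  v^+=-4.6409  a^+=0.0072
step 5: x_pred=-13.4965  r=12.4765  x^+=-8.2938  v^+=0.1447  a^+=4.7482
step 6: x_pred=-5.7749  r=1.3349  x^+=-5.2183  v^+=5.4042  a^+=5.2555
step 7: x_pred=2.8137  r=-8.1337  x^+=-0.5780  v^+=7.5445  a^+=2.1647
step 8: x_pred=8.0488  r=-6.6188  x^+=5.2888  v^+=7.1742  a^+=-0.3505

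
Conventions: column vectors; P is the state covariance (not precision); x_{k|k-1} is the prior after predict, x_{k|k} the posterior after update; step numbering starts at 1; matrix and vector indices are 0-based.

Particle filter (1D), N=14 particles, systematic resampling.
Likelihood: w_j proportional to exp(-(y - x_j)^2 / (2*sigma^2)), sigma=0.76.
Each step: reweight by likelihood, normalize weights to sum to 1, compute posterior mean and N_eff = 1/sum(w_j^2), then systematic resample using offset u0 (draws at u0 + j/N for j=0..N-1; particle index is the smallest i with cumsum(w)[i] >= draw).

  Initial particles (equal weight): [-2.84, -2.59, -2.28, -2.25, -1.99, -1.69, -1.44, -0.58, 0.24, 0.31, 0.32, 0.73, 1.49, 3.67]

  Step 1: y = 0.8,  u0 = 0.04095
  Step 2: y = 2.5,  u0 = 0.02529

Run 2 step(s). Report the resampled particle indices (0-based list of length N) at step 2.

step 1: w=[0.0000, 0.0000, 0.0001, 0.0001, 0.0003, 0.0011, 0.0030, 0.0451, 0.1787, 0.1905, 0.1921, 0.2335, 0.1553, 0.0002]  mean=0.5327  Neff=5.3814  idx=[7, 8, 8, 9, 9, 9, 10, 10, 11, 11, 11, 11, 12, 12]
step 2: w=[0.0002, 0.0100, 0.0100, 0.0131, 0.0131, 0.0131, 0.0137, 0.0137, 0.0555, 0.0555, 0.0555, 0.0555, 0.3455, 0.3455]  mean=1.2173  Neff=3.9659  idx=[3, 8, 9, 10, 12, 12, 12, 12, 12, 13, 13, 13, 13, 13]

resampled_idx = [3, 8, 9, 10, 12, 12, 12, 12, 12, 13, 13, 13, 13, 13]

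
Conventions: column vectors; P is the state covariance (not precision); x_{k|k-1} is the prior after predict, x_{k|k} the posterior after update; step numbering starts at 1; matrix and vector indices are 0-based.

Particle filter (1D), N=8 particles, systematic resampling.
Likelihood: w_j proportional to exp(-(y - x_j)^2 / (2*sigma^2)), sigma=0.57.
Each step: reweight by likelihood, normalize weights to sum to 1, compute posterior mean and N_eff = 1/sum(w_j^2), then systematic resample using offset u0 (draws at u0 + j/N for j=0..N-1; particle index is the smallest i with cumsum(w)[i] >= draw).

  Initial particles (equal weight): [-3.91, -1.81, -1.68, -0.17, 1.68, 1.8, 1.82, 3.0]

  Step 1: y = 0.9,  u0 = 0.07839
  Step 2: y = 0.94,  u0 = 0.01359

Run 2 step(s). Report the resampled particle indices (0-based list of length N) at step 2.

step 1: w=[0.0000, 0.0000, 0.0000, 0.1527, 0.3487, 0.2557, 0.2418, 0.0010]  mean=1.4632  Neff=3.7204  idx=[3, 4, 4, 4, 5, 5, 6, 6]
step 2: w=[0.0558, 0.1601, 0.1601, 0.1601, 0.1191, 0.1191, 0.1129, 0.1129]  mean=1.6369  Neff=7.4719  idx=[0, 1, 2, 3, 3, 4, 5, 7]

resampled_idx = [0, 1, 2, 3, 3, 4, 5, 7]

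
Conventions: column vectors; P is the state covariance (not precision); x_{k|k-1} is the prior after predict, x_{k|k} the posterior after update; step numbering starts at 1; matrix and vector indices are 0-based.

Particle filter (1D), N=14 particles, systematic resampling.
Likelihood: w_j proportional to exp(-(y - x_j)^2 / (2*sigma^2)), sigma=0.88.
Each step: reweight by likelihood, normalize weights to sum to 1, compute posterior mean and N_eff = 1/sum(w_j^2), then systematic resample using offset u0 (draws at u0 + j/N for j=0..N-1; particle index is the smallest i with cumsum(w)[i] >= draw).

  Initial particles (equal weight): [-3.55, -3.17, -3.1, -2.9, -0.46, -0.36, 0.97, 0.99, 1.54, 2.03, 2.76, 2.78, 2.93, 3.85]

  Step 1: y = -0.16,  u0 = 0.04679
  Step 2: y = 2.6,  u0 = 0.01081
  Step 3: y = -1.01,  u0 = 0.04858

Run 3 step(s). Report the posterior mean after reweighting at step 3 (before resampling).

step 1: w=[0.0002, 0.0010, 0.0013, 0.0026, 0.3138, 0.3240, 0.1458, 0.1416, 0.0515, 0.0150, 0.0014, 0.0013, 0.0007, 0.0000]  mean=0.1245  Neff=4.0382  idx=[4, 4, 4, 4, 5, 5, 5, 5, 5, 6, 6, 7, 7, 8]
step 2: w=[0.0019, 0.0019, 0.0019, 0.0019, 0.0028, 0.0028, 0.0028, 0.0028, 0.0028, 0.1444, 0.1444, 0.1505, 0.1505, 0.3885]  mean=1.1680  Neff=4.2011  idx=[5, 9, 9, 10, 10, 11, 11, 12, 12, 13, 13, 13, 13, 13]
step 3: w=[0.5225, 0.0546, 0.0546, 0.0546, 0.0546, 0.0519, 0.0519, 0.0519, 0.0519, 0.0103, 0.0103, 0.0103, 0.0103, 0.0103]  mean=0.3086  Neff=3.3755  idx=[0, 0, 0, 0, 0, 0, 0, 1, 2, 4, 5, 6, 8, 11]

post_mean = 0.3086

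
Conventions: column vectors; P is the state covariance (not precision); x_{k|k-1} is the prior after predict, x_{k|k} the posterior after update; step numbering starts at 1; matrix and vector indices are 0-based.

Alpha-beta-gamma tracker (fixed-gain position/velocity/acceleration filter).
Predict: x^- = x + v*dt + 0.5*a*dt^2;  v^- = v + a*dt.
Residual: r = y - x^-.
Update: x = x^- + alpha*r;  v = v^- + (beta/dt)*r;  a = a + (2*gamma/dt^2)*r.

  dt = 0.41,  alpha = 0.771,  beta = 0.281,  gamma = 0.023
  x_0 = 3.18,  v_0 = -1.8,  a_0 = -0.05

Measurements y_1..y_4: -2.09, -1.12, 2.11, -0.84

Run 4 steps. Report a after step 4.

a_post = 0.3426

step 1: x_pred=2.4378  r=-4.5278  x^+=-1.0531  v^+=-4.9237  a^+=-1.2890
step 2: x_pred=-3.1802  r=2.0602  x^+=-1.5918  v^+=-4.0402  a^+=-0.7253
step 3: x_pred=-3.3092  r=5.4192  x^+=0.8690  v^+=-0.6234  a^+=0.7577
step 4: x_pred=0.6771  r=-1.5171  x^+=-0.4926  v^+=-1.3525  a^+=0.3426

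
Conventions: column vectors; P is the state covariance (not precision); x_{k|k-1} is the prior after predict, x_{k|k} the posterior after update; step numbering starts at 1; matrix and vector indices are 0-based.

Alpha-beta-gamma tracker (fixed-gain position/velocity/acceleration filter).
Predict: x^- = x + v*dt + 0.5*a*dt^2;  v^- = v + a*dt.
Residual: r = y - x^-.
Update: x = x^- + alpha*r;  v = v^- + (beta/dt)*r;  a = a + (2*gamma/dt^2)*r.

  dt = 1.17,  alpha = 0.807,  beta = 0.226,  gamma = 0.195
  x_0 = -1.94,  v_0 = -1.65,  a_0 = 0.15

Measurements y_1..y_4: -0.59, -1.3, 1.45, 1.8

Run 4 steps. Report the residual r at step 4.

resid = -2.7599

step 1: x_pred=-3.7678  r=3.1778  x^+=-1.2033  v^+=-0.8607  a^+=1.0554
step 2: x_pred=-1.4880  r=0.1880  x^+=-1.3363  v^+=0.4104  a^+=1.1089
step 3: x_pred=-0.0971  r=1.5471  x^+=1.1514  v^+=2.0067  a^+=1.5497
step 4: x_pred=4.5599  r=-2.7599  x^+=2.3327  v^+=3.2867  a^+=0.7634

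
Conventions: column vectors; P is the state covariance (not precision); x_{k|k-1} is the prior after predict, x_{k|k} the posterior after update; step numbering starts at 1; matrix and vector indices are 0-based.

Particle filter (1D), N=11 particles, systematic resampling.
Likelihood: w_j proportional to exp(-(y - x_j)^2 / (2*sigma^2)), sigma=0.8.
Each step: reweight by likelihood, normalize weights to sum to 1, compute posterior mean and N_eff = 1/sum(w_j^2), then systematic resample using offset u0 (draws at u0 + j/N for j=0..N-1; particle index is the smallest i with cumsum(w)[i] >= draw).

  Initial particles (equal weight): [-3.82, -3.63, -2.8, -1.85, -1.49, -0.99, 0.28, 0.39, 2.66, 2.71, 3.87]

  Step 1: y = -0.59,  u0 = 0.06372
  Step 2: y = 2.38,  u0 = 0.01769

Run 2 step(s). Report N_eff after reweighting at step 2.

step 1: w=[0.0001, 0.0003, 0.0080, 0.1051, 0.1930, 0.3207, 0.2011, 0.1716, 0.0001, 0.0001, 0.0000]  mean=-0.6995  Neff=4.5235  idx=[3, 4, 4, 5, 5, 5, 5, 6, 6, 7, 7]
step 2: w=[0.0000, 0.0001, 0.0001, 0.0009, 0.0009, 0.0009, 0.0009, 0.2057, 0.2057, 0.2924, 0.2924]  mean=0.3395  Neff=3.9116  idx=[7, 7, 7, 8, 8, 9, 9, 9, 10, 10, 10]

N_eff = 3.9116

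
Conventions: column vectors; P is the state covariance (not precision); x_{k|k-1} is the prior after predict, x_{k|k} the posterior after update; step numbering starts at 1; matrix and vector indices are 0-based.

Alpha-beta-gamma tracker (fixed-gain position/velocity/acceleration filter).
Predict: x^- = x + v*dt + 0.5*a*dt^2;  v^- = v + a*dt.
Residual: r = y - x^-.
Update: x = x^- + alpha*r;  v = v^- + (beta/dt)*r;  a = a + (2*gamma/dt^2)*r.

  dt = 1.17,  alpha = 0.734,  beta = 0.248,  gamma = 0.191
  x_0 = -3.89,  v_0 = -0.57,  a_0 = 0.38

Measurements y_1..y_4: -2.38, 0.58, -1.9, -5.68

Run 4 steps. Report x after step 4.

x_post = -3.4407

step 1: x_pred=-4.2968  r=1.9168  x^+=-2.8899  v^+=0.2809  a^+=0.9149
step 2: x_pred=-1.9350  r=2.5150  x^+=-0.0890  v^+=1.8844  a^+=1.6167
step 3: x_pred=3.2224  r=-5.1224  x^+=-0.5375  v^+=2.6902  a^+=0.1873
step 4: x_pred=2.7383  r=-8.4183  x^+=-3.4407  v^+=1.1250  a^+=-2.1619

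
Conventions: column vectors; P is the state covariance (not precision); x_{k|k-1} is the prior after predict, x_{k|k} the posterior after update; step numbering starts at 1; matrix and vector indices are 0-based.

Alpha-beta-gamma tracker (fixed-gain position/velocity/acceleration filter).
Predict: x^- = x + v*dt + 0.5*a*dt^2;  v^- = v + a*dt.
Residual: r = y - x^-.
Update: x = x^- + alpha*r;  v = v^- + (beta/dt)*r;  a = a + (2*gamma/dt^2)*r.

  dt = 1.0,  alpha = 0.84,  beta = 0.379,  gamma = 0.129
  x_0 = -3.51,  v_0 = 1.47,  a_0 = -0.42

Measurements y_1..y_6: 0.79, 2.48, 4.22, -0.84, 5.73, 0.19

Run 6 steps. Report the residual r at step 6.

resid = -4.5984

step 1: x_pred=-2.2500  r=3.0400  x^+=0.3036  v^+=2.2022  a^+=0.3643
step 2: x_pred=2.6879  r=-0.2079  x^+=2.5133  v^+=2.4877  a^+=0.3107
step 3: x_pred=5.1563  r=-0.9363  x^+=4.3698  v^+=2.4435  a^+=0.0691
step 4: x_pred=6.8479  r=-7.6879  x^+=0.3901  v^+=-0.4011  a^+=-1.9144
step 5: x_pred=-0.9682  r=6.6982  x^+=4.6583  v^+=0.2232  a^+=-0.1862
step 6: x_pred=4.7884  r=-4.5984  x^+=0.9257  v^+=-1.7058  a^+=-1.3726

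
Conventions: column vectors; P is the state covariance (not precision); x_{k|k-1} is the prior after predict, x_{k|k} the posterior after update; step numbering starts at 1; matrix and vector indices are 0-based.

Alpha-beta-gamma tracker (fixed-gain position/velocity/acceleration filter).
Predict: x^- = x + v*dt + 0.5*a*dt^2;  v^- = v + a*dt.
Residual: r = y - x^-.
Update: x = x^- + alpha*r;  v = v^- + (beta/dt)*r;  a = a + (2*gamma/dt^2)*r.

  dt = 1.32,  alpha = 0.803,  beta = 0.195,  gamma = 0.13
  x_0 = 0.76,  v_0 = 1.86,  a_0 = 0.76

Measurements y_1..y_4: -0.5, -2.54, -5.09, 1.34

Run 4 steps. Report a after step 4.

a_post = -0.4566

step 1: x_pred=3.8773  r=-4.3773  x^+=0.3623  v^+=2.2166  a^+=0.1068
step 2: x_pred=3.3812  r=-5.9212  x^+=-1.3735  v^+=1.4828  a^+=-0.7767
step 3: x_pred=-0.0929  r=-4.9971  x^+=-4.1056  v^+=-0.2807  a^+=-1.5224
step 4: x_pred=-5.8024  r=7.1424  x^+=-0.0671  v^+=-1.2351  a^+=-0.4566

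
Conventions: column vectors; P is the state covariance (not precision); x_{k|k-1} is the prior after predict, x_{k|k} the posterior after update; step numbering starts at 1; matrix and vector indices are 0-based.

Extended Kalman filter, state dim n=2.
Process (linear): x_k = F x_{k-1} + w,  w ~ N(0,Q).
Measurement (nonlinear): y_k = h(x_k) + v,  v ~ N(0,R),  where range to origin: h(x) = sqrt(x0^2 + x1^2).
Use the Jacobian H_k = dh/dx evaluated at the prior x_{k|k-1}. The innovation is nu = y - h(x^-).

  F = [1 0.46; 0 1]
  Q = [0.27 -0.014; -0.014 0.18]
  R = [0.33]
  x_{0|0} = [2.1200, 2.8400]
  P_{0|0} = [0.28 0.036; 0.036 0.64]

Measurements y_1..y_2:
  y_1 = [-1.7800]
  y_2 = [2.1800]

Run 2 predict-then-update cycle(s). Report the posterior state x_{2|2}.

x_post = [-0.6170, -1.5169]

step 1: x^-=[3.4264, 2.8400]  P^-=[0.7185 0.3164; 0.3164 0.8200]  H_jac=[0.7699 0.6381]  S=[1.4008]  K=[0.5391; 0.5475]  nu=[-6.2304]  x^+=[0.0677, -0.5710]  P^+=[0.3115 -0.0970; -0.0970 0.4002]
step 2: x^-=[-0.1949, -0.5710]  P^-=[0.5769 0.0731; 0.0731 0.5802]  H_jac=[-0.3231 -0.9464]  S=[0.9545]  K=[-0.2677; -0.5999]  nu=[1.5767]  x^+=[-0.6170, -1.5169]  P^+=[0.5085 -0.0802; -0.0802 0.2366]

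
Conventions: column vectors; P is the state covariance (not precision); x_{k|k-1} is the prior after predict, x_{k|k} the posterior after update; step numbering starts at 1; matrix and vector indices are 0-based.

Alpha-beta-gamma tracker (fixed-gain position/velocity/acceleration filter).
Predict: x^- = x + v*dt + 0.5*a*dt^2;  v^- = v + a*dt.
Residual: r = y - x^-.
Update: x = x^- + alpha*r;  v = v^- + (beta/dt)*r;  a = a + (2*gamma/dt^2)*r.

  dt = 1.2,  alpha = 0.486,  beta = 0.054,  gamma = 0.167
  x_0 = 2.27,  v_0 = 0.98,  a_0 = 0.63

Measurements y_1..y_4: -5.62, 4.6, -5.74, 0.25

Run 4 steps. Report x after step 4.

x_post = -2.4819

step 1: x_pred=3.8996  r=-9.5196  x^+=-0.7269  v^+=1.3076  a^+=-1.5780
step 2: x_pred=-0.2940  r=4.8940  x^+=2.0845  v^+=-0.3658  a^+=-0.4429
step 3: x_pred=1.3267  r=-7.0667  x^+=-2.1077  v^+=-1.2152  a^+=-2.0820
step 4: x_pred=-5.0650  r=5.3150  x^+=-2.4819  v^+=-3.4744  a^+=-0.8492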